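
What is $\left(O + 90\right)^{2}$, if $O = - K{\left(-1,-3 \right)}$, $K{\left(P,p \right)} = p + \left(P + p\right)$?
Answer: $9409$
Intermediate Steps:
$K{\left(P,p \right)} = P + 2 p$
$O = 7$ ($O = - (-1 + 2 \left(-3\right)) = - (-1 - 6) = \left(-1\right) \left(-7\right) = 7$)
$\left(O + 90\right)^{2} = \left(7 + 90\right)^{2} = 97^{2} = 9409$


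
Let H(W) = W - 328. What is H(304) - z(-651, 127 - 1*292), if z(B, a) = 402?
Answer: -426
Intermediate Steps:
H(W) = -328 + W
H(304) - z(-651, 127 - 1*292) = (-328 + 304) - 1*402 = -24 - 402 = -426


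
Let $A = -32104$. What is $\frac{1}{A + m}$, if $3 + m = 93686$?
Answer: $\frac{1}{61579} \approx 1.6239 \cdot 10^{-5}$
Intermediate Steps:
$m = 93683$ ($m = -3 + 93686 = 93683$)
$\frac{1}{A + m} = \frac{1}{-32104 + 93683} = \frac{1}{61579}$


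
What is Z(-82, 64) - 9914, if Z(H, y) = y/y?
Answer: -9913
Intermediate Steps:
Z(H, y) = 1
Z(-82, 64) - 9914 = 1 - 9914 = -9913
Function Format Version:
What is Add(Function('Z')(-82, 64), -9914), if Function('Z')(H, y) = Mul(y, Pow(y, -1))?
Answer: -9913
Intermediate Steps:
Function('Z')(H, y) = 1
Add(Function('Z')(-82, 64), -9914) = Add(1, -9914) = -9913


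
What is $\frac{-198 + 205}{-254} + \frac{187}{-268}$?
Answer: $- \frac{24687}{34036} \approx -0.72532$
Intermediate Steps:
$\frac{-198 + 205}{-254} + \frac{187}{-268} = 7 \left(- \frac{1}{254}\right) + 187 \left(- \frac{1}{268}\right) = - \frac{7}{254} - \frac{187}{268} = - \frac{24687}{34036}$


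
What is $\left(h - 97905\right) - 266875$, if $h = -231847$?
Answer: $-596627$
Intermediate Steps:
$\left(h - 97905\right) - 266875 = \left(-231847 - 97905\right) - 266875 = -329752 - 266875 = -596627$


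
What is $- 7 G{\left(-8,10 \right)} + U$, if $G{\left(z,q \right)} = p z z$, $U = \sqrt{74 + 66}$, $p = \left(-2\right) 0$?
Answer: $2 \sqrt{35} \approx 11.832$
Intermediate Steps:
$p = 0$
$U = 2 \sqrt{35}$ ($U = \sqrt{140} = 2 \sqrt{35} \approx 11.832$)
$G{\left(z,q \right)} = 0$ ($G{\left(z,q \right)} = 0 z z = 0 z = 0$)
$- 7 G{\left(-8,10 \right)} + U = \left(-7\right) 0 + 2 \sqrt{35} = 0 + 2 \sqrt{35} = 2 \sqrt{35}$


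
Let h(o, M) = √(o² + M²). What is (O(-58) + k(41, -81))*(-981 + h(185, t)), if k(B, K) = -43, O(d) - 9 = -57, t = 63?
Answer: 89271 - 1183*√226 ≈ 71487.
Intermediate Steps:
O(d) = -48 (O(d) = 9 - 57 = -48)
h(o, M) = √(M² + o²)
(O(-58) + k(41, -81))*(-981 + h(185, t)) = (-48 - 43)*(-981 + √(63² + 185²)) = -91*(-981 + √(3969 + 34225)) = -91*(-981 + √38194) = -91*(-981 + 13*√226) = 89271 - 1183*√226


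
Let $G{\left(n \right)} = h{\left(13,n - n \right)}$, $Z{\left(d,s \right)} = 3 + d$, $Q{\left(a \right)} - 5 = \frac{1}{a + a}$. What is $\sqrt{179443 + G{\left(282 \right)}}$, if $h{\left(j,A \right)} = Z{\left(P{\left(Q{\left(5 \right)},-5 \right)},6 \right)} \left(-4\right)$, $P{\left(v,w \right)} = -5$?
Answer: $3 \sqrt{19939} \approx 423.62$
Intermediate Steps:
$Q{\left(a \right)} = 5 + \frac{1}{2 a}$ ($Q{\left(a \right)} = 5 + \frac{1}{a + a} = 5 + \frac{1}{2 a}$)
$h{\left(j,A \right)} = 8$ ($h{\left(j,A \right)} = \left(3 - 5\right) \left(-4\right) = \left(-2\right) \left(-4\right) = 8$)
$G{\left(n \right)} = 8$
$\sqrt{179443 + G{\left(282 \right)}} = \sqrt{179443 + 8} = \sqrt{179451} = 3 \sqrt{19939}$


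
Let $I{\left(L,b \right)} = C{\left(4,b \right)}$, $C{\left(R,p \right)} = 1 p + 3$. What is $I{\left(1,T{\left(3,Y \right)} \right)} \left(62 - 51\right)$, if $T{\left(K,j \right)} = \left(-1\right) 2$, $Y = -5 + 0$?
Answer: $11$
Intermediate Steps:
$Y = -5$
$T{\left(K,j \right)} = -2$
$C{\left(R,p \right)} = 3 + p$ ($C{\left(R,p \right)} = p + 3 = 3 + p$)
$I{\left(L,b \right)} = 3 + b$
$I{\left(1,T{\left(3,Y \right)} \right)} \left(62 - 51\right) = \left(3 - 2\right) \left(62 - 51\right) = 1 \cdot 11 = 11$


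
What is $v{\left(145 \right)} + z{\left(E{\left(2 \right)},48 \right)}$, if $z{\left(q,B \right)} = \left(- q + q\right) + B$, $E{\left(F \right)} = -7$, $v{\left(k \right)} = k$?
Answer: $193$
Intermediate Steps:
$z{\left(q,B \right)} = B$ ($z{\left(q,B \right)} = 0 + B = B$)
$v{\left(145 \right)} + z{\left(E{\left(2 \right)},48 \right)} = 145 + 48 = 193$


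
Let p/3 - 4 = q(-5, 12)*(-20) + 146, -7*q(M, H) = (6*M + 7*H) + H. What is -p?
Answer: -7110/7 ≈ -1015.7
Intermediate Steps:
q(M, H) = -8*H/7 - 6*M/7 (q(M, H) = -((6*M + 7*H) + H)/7 = -(6*M + 8*H)/7 = -8*H/7 - 6*M/7)
p = 7110/7 (p = 12 + 3*((-8/7*12 - 6/7*(-5))*(-20) + 146) = 12 + 3*((-96/7 + 30/7)*(-20) + 146) = 12 + 3*(-66/7*(-20) + 146) = 12 + 3*(1320/7 + 146) = 12 + 3*(2342/7) = 12 + 7026/7 = 7110/7 ≈ 1015.7)
-p = -1*7110/7 = -7110/7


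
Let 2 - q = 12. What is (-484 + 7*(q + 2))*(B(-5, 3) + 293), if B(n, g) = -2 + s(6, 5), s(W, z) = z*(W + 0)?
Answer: -173340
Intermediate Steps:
q = -10 (q = 2 - 1*12 = 2 - 12 = -10)
s(W, z) = W*z (s(W, z) = z*W = W*z)
B(n, g) = 28 (B(n, g) = -2 + 6*5 = -2 + 30 = 28)
(-484 + 7*(q + 2))*(B(-5, 3) + 293) = (-484 + 7*(-10 + 2))*(28 + 293) = (-484 + 7*(-8))*321 = (-484 - 56)*321 = -540*321 = -173340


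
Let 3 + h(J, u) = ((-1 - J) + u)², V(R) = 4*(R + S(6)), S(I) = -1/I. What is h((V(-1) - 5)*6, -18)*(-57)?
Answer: -86526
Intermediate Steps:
V(R) = -⅔ + 4*R (V(R) = 4*(R - 1/6) = 4*(R - 1*⅙) = 4*(R - ⅙) = 4*(-⅙ + R) = -⅔ + 4*R)
h(J, u) = -3 + (-1 + u - J)² (h(J, u) = -3 + ((-1 - J) + u)² = -3 + (-1 + u - J)²)
h((V(-1) - 5)*6, -18)*(-57) = (-3 + (1 + ((-⅔ + 4*(-1)) - 5)*6 - 1*(-18))²)*(-57) = (-3 + (1 + ((-⅔ - 4) - 5)*6 + 18)²)*(-57) = (-3 + (1 + (-14/3 - 5)*6 + 18)²)*(-57) = (-3 + (1 - 29/3*6 + 18)²)*(-57) = (-3 + (1 - 58 + 18)²)*(-57) = (-3 + (-39)²)*(-57) = (-3 + 1521)*(-57) = 1518*(-57) = -86526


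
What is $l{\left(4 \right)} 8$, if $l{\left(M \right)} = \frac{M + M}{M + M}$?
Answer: $8$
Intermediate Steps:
$l{\left(M \right)} = 1$ ($l{\left(M \right)} = \frac{2 M}{2 M} = 2 M \frac{1}{2 M} = 1$)
$l{\left(4 \right)} 8 = 1 \cdot 8 = 8$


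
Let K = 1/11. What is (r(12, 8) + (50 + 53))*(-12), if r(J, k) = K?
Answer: -13608/11 ≈ -1237.1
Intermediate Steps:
K = 1/11 ≈ 0.090909
r(J, k) = 1/11
(r(12, 8) + (50 + 53))*(-12) = (1/11 + (50 + 53))*(-12) = (1/11 + 103)*(-12) = (1134/11)*(-12) = -13608/11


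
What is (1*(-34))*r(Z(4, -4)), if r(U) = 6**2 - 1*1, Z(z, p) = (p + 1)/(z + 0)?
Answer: -1190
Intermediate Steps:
Z(z, p) = (1 + p)/z
r(U) = 35 (r(U) = 36 - 1 = 35)
(1*(-34))*r(Z(4, -4)) = (1*(-34))*35 = -34*35 = -1190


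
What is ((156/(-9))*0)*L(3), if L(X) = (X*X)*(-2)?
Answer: 0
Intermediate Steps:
L(X) = -2*X**2 (L(X) = X**2*(-2) = -2*X**2)
((156/(-9))*0)*L(3) = ((156/(-9))*0)*(-2*3**2) = ((156*(-1/9))*0)*(-2*9) = -52/3*0*(-18) = 0*(-18) = 0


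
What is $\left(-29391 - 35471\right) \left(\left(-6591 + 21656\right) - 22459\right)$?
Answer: $479589628$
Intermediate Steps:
$\left(-29391 - 35471\right) \left(\left(-6591 + 21656\right) - 22459\right) = - 64862 \left(15065 - 22459\right) = \left(-64862\right) \left(-7394\right) = 479589628$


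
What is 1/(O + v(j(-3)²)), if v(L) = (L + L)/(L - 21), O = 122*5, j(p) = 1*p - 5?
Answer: 43/26358 ≈ 0.0016314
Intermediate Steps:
j(p) = -5 + p (j(p) = p - 5 = -5 + p)
O = 610
v(L) = 2*L/(-21 + L) (v(L) = (2*L)/(-21 + L) = 2*L/(-21 + L))
1/(O + v(j(-3)²)) = 1/(610 + 2*(-5 - 3)²/(-21 + (-5 - 3)²)) = 1/(610 + 2*(-8)²/(-21 + (-8)²)) = 1/(610 + 2*64/(-21 + 64)) = 1/(610 + 2*64/43) = 1/(610 + 2*64*(1/43)) = 1/(610 + 128/43) = 1/(26358/43) = 43/26358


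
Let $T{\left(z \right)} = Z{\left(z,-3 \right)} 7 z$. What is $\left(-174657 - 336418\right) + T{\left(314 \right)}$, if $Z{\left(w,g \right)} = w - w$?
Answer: $-511075$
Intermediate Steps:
$Z{\left(w,g \right)} = 0$
$T{\left(z \right)} = 0$ ($T{\left(z \right)} = 0 \cdot 7 z = 0 z = 0$)
$\left(-174657 - 336418\right) + T{\left(314 \right)} = \left(-174657 - 336418\right) + 0 = -511075 + 0 = -511075$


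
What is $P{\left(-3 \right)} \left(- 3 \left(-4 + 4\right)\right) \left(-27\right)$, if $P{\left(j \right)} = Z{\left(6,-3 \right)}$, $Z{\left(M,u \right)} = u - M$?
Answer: $0$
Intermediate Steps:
$P{\left(j \right)} = -9$ ($P{\left(j \right)} = -3 - 6 = -9$)
$P{\left(-3 \right)} \left(- 3 \left(-4 + 4\right)\right) \left(-27\right) = - 9 \left(- 3 \left(-4 + 4\right)\right) \left(-27\right) = - 9 \left(\left(-3\right) 0\right) \left(-27\right) = \left(-9\right) 0 \left(-27\right) = 0 \left(-27\right) = 0$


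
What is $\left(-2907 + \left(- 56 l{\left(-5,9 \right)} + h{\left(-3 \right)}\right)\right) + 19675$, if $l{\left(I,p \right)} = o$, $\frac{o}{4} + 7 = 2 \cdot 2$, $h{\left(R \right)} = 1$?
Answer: $17441$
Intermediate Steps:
$o = -12$ ($o = -28 + 4 \cdot 2 \cdot 2 = -28 + 4 \cdot 4 = -28 + 16 = -12$)
$l{\left(I,p \right)} = -12$
$\left(-2907 + \left(- 56 l{\left(-5,9 \right)} + h{\left(-3 \right)}\right)\right) + 19675 = \left(-2907 + \left(\left(-56\right) \left(-12\right) + 1\right)\right) + 19675 = \left(-2907 + \left(672 + 1\right)\right) + 19675 = \left(-2907 + 673\right) + 19675 = -2234 + 19675 = 17441$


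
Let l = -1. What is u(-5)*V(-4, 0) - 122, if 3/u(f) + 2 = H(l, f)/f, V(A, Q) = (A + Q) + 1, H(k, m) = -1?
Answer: -117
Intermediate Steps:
V(A, Q) = 1 + A + Q
u(f) = 3/(-2 - 1/f)
u(-5)*V(-4, 0) - 122 = (-3*(-5)/(1 + 2*(-5)))*(1 - 4 + 0) - 122 = -3*(-5)/(1 - 10)*(-3) - 122 = -3*(-5)/(-9)*(-3) - 122 = -3*(-5)*(-⅑)*(-3) - 122 = -5/3*(-3) - 122 = 5 - 122 = -117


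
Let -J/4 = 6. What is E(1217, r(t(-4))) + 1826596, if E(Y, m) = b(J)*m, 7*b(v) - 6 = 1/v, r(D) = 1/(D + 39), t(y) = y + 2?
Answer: 11354120879/6216 ≈ 1.8266e+6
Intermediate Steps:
t(y) = 2 + y
J = -24 (J = -4*6 = -24)
r(D) = 1/(39 + D)
b(v) = 6/7 + 1/(7*v)
E(Y, m) = 143*m/168 (E(Y, m) = ((⅐)*(1 + 6*(-24))/(-24))*m = ((⅐)*(-1/24)*(1 - 144))*m = ((⅐)*(-1/24)*(-143))*m = 143*m/168)
E(1217, r(t(-4))) + 1826596 = 143/(168*(39 + (2 - 4))) + 1826596 = 143/(168*(39 - 2)) + 1826596 = (143/168)/37 + 1826596 = (143/168)*(1/37) + 1826596 = 143/6216 + 1826596 = 11354120879/6216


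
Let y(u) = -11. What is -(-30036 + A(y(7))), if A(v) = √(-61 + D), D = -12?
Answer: 30036 - I*√73 ≈ 30036.0 - 8.544*I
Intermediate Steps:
A(v) = I*√73 (A(v) = √(-61 - 12) = √(-73) = I*√73)
-(-30036 + A(y(7))) = -(-30036 + I*√73) = 30036 - I*√73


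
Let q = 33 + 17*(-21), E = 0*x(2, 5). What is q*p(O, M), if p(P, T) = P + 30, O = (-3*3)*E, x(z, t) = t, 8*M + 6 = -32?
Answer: -9720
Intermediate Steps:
M = -19/4 (M = -¾ + (⅛)*(-32) = -¾ - 4 = -19/4 ≈ -4.7500)
E = 0 (E = 0*5 = 0)
q = -324 (q = 33 - 357 = -324)
O = 0 (O = -3*3*0 = -9*0 = 0)
p(P, T) = 30 + P
q*p(O, M) = -324*(30 + 0) = -324*30 = -9720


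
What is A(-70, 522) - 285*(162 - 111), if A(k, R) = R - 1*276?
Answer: -14289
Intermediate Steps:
A(k, R) = -276 + R (A(k, R) = R - 276 = -276 + R)
A(-70, 522) - 285*(162 - 111) = (-276 + 522) - 285*(162 - 111) = 246 - 285*51 = 246 - 14535 = -14289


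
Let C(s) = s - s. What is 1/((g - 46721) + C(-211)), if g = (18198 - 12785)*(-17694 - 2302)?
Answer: -1/108285069 ≈ -9.2349e-9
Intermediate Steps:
g = -108238348 (g = 5413*(-19996) = -108238348)
C(s) = 0
1/((g - 46721) + C(-211)) = 1/((-108238348 - 46721) + 0) = 1/(-108285069 + 0) = 1/(-108285069) = -1/108285069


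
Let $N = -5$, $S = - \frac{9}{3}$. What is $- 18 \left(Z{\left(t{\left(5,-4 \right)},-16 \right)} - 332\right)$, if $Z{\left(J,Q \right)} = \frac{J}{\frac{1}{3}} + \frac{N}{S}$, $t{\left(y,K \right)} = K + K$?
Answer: $6378$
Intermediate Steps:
$S = -3$ ($S = \left(-9\right) \frac{1}{3} = -3$)
$t{\left(y,K \right)} = 2 K$
$Z{\left(J,Q \right)} = \frac{5}{3} + 3 J$ ($Z{\left(J,Q \right)} = \frac{J}{\frac{1}{3}} - \frac{5}{-3} = J \frac{1}{\frac{1}{3}} - - \frac{5}{3} = J 3 + \frac{5}{3} = 3 J + \frac{5}{3} = \frac{5}{3} + 3 J$)
$- 18 \left(Z{\left(t{\left(5,-4 \right)},-16 \right)} - 332\right) = - 18 \left(\left(\frac{5}{3} + 3 \cdot 2 \left(-4\right)\right) - 332\right) = - 18 \left(\left(\frac{5}{3} + 3 \left(-8\right)\right) - 332\right) = - 18 \left(\left(\frac{5}{3} - 24\right) - 332\right) = - 18 \left(- \frac{67}{3} - 332\right) = \left(-18\right) \left(- \frac{1063}{3}\right) = 6378$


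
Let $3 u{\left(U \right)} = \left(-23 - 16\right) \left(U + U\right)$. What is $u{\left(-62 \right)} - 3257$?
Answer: $-1645$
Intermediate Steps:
$u{\left(U \right)} = - 26 U$ ($u{\left(U \right)} = \frac{\left(-23 - 16\right) \left(U + U\right)}{3} = \frac{\left(-39\right) 2 U}{3} = \frac{\left(-78\right) U}{3} = - 26 U$)
$u{\left(-62 \right)} - 3257 = \left(-26\right) \left(-62\right) - 3257 = 1612 - 3257 = -1645$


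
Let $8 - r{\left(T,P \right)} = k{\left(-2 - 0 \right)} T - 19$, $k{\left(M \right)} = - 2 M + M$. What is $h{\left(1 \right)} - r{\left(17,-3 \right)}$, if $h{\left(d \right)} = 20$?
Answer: $27$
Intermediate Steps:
$k{\left(M \right)} = - M$
$r{\left(T,P \right)} = 27 - 2 T$ ($r{\left(T,P \right)} = 8 - \left(- (-2 - 0) T - 19\right) = 8 - \left(- (-2 + 0) T - 19\right) = 8 - \left(\left(-1\right) \left(-2\right) T - 19\right) = 8 - \left(2 T - 19\right) = 8 - \left(-19 + 2 T\right) = 27 - 2 T$)
$h{\left(1 \right)} - r{\left(17,-3 \right)} = 20 - \left(27 - 34\right) = 20 - -7 = 20 + 7 = 27$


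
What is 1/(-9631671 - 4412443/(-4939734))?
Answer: -4939734/47577888303071 ≈ -1.0382e-7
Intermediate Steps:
1/(-9631671 - 4412443/(-4939734)) = 1/(-9631671 - 4412443*(-1/4939734)) = 1/(-9631671 + 4412443/4939734) = 1/(-47577888303071/4939734) = -4939734/47577888303071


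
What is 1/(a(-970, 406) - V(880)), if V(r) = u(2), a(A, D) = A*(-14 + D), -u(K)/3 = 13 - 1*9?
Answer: -1/380228 ≈ -2.6300e-6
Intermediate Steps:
u(K) = -12 (u(K) = -3*(13 - 1*9) = -3*(13 - 9) = -3*4 = -12)
V(r) = -12
1/(a(-970, 406) - V(880)) = 1/(-970*(-14 + 406) - 1*(-12)) = 1/(-970*392 + 12) = 1/(-380240 + 12) = 1/(-380228) = -1/380228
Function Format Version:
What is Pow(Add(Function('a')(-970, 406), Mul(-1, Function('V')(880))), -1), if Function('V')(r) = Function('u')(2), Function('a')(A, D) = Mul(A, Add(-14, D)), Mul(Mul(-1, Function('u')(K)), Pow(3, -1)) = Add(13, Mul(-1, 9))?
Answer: Rational(-1, 380228) ≈ -2.6300e-6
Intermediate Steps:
Function('u')(K) = -12 (Function('u')(K) = Mul(-3, Add(13, Mul(-1, 9))) = Mul(-3, Add(13, -9)) = Mul(-3, 4) = -12)
Function('V')(r) = -12
Pow(Add(Function('a')(-970, 406), Mul(-1, Function('V')(880))), -1) = Pow(Add(Mul(-970, Add(-14, 406)), Mul(-1, -12)), -1) = Pow(Add(Mul(-970, 392), 12), -1) = Pow(Add(-380240, 12), -1) = Pow(-380228, -1) = Rational(-1, 380228)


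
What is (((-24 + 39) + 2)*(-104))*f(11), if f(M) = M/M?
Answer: -1768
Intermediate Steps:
f(M) = 1
(((-24 + 39) + 2)*(-104))*f(11) = (((-24 + 39) + 2)*(-104))*1 = ((15 + 2)*(-104))*1 = (17*(-104))*1 = -1768*1 = -1768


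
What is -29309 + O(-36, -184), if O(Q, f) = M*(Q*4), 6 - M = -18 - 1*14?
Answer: -34781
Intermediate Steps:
M = 38 (M = 6 - (-18 - 1*14) = 6 - (-18 - 14) = 6 - 1*(-32) = 6 + 32 = 38)
O(Q, f) = 152*Q (O(Q, f) = 38*(Q*4) = 38*(4*Q) = 152*Q)
-29309 + O(-36, -184) = -29309 + 152*(-36) = -29309 - 5472 = -34781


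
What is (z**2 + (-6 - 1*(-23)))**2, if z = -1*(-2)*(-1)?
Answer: 441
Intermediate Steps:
z = -2 (z = 2*(-1) = -2)
(z**2 + (-6 - 1*(-23)))**2 = ((-2)**2 + (-6 - 1*(-23)))**2 = (4 + (-6 + 23))**2 = (4 + 17)**2 = 21**2 = 441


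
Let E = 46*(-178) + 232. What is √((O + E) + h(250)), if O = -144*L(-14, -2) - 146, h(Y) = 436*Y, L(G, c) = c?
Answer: √101186 ≈ 318.10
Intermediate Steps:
E = -7956 (E = -8188 + 232 = -7956)
O = 142 (O = -144*(-2) - 146 = 288 - 146 = 142)
√((O + E) + h(250)) = √((142 - 7956) + 436*250) = √(-7814 + 109000) = √101186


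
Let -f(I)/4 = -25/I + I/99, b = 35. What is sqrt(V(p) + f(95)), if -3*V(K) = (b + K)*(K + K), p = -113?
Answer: 2*I*sqrt(577780291)/627 ≈ 76.673*I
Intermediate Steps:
V(K) = -2*K*(35 + K)/3 (V(K) = -(35 + K)*(K + K)/3 = -(35 + K)*2*K/3 = -2*K*(35 + K)/3)
f(I) = 100/I - 4*I/99 (f(I) = -4*(-25/I + I/99) = 100/I - 4*I/99)
sqrt(V(p) + f(95)) = sqrt(-2/3*(-113)*(35 - 113) + (100/95 - 4/99*95)) = sqrt(-2/3*(-113)*(-78) + (100*(1/95) - 380/99)) = sqrt(-5876 + (20/19 - 380/99)) = sqrt(-5876 - 5240/1881) = sqrt(-11057996/1881) = 2*I*sqrt(577780291)/627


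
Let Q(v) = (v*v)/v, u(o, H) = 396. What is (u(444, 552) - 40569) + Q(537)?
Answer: -39636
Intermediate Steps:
Q(v) = v (Q(v) = v²/v = v)
(u(444, 552) - 40569) + Q(537) = (396 - 40569) + 537 = -40173 + 537 = -39636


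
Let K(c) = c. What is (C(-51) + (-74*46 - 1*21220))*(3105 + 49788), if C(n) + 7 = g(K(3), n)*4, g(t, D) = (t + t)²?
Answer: -1295190891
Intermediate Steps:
g(t, D) = 4*t² (g(t, D) = (2*t)² = 4*t²)
C(n) = 137 (C(n) = -7 + (4*3²)*4 = -7 + (4*9)*4 = -7 + 36*4 = -7 + 144 = 137)
(C(-51) + (-74*46 - 1*21220))*(3105 + 49788) = (137 + (-74*46 - 1*21220))*(3105 + 49788) = (137 + (-3404 - 21220))*52893 = (137 - 24624)*52893 = -24487*52893 = -1295190891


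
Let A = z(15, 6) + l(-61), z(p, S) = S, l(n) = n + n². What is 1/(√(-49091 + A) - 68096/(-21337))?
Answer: 4024832/57299629881 - 6305645*I*√1817/57299629881 ≈ 7.0242e-5 - 0.0046909*I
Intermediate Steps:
A = 3666 (A = 6 - 61*(1 - 61) = 6 - 61*(-60) = 6 + 3660 = 3666)
1/(√(-49091 + A) - 68096/(-21337)) = 1/(√(-49091 + 3666) - 68096/(-21337)) = 1/(√(-45425) - 68096*(-1/21337)) = 1/(5*I*√1817 + 3584/1123) = 1/(3584/1123 + 5*I*√1817)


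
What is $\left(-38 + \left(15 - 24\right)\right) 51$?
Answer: $-2397$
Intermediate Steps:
$\left(-38 + \left(15 - 24\right)\right) 51 = \left(-38 - 9\right) 51 = \left(-47\right) 51 = -2397$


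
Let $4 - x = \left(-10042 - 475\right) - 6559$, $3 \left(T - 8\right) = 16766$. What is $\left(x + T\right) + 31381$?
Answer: $\frac{162173}{3} \approx 54058.0$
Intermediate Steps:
$T = \frac{16790}{3}$ ($T = 8 + \frac{1}{3} \cdot 16766 = 8 + \frac{16766}{3} = \frac{16790}{3} \approx 5596.7$)
$x = 17080$ ($x = 4 - \left(\left(-10042 - 475\right) - 6559\right) = 4 - \left(-10517 - 6559\right) = 4 - -17076 = 4 + 17076 = 17080$)
$\left(x + T\right) + 31381 = \left(17080 + \frac{16790}{3}\right) + 31381 = \frac{68030}{3} + 31381 = \frac{162173}{3}$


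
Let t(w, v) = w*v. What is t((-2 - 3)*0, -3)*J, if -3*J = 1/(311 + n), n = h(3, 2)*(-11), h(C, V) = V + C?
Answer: 0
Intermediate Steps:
h(C, V) = C + V
n = -55 (n = (3 + 2)*(-11) = 5*(-11) = -55)
t(w, v) = v*w
J = -1/768 (J = -1/(3*(311 - 55)) = -⅓/256 = -⅓*1/256 = -1/768 ≈ -0.0013021)
t((-2 - 3)*0, -3)*J = -3*(-2 - 3)*0*(-1/768) = -(-15)*0*(-1/768) = -3*0*(-1/768) = 0*(-1/768) = 0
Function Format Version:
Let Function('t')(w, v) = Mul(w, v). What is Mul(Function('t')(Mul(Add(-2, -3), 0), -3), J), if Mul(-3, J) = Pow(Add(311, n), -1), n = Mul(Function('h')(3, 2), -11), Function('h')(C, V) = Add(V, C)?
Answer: 0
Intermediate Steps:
Function('h')(C, V) = Add(C, V)
n = -55 (n = Mul(Add(3, 2), -11) = Mul(5, -11) = -55)
Function('t')(w, v) = Mul(v, w)
J = Rational(-1, 768) (J = Mul(Rational(-1, 3), Pow(Add(311, -55), -1)) = Mul(Rational(-1, 3), Pow(256, -1)) = Mul(Rational(-1, 3), Rational(1, 256)) = Rational(-1, 768) ≈ -0.0013021)
Mul(Function('t')(Mul(Add(-2, -3), 0), -3), J) = Mul(Mul(-3, Mul(Add(-2, -3), 0)), Rational(-1, 768)) = Mul(Mul(-3, Mul(-5, 0)), Rational(-1, 768)) = Mul(Mul(-3, 0), Rational(-1, 768)) = Mul(0, Rational(-1, 768)) = 0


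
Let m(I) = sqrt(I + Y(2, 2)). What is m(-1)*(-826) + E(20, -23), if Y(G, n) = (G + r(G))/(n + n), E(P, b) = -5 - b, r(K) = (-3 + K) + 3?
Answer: 18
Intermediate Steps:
r(K) = K
Y(G, n) = G/n (Y(G, n) = (G + G)/(n + n) = (2*G)/((2*n)) = (2*G)*(1/(2*n)) = G/n)
m(I) = sqrt(1 + I) (m(I) = sqrt(I + 2/2) = sqrt(I + 2*(1/2)) = sqrt(I + 1) = sqrt(1 + I))
m(-1)*(-826) + E(20, -23) = sqrt(1 - 1)*(-826) + (-5 - 1*(-23)) = sqrt(0)*(-826) + (-5 + 23) = 0*(-826) + 18 = 0 + 18 = 18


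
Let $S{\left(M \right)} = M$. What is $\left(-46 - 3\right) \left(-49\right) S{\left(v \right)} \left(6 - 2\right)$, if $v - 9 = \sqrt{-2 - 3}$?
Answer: $86436 + 9604 i \sqrt{5} \approx 86436.0 + 21475.0 i$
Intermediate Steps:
$v = 9 + i \sqrt{5}$ ($v = 9 + \sqrt{-2 - 3} = 9 + \sqrt{-5} = 9 + i \sqrt{5} \approx 9.0 + 2.2361 i$)
$\left(-46 - 3\right) \left(-49\right) S{\left(v \right)} \left(6 - 2\right) = \left(-46 - 3\right) \left(-49\right) \left(9 + i \sqrt{5}\right) \left(6 - 2\right) = \left(-49\right) \left(-49\right) \left(9 + i \sqrt{5}\right) 4 = 2401 \left(36 + 4 i \sqrt{5}\right) = 86436 + 9604 i \sqrt{5}$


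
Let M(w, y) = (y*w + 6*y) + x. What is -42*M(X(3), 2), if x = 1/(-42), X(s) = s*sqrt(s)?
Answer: -503 - 252*sqrt(3) ≈ -939.48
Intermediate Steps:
X(s) = s**(3/2)
x = -1/42 ≈ -0.023810
M(w, y) = -1/42 + 6*y + w*y (M(w, y) = (y*w + 6*y) - 1/42 = (w*y + 6*y) - 1/42 = (6*y + w*y) - 1/42 = -1/42 + 6*y + w*y)
-42*M(X(3), 2) = -42*(-1/42 + 6*2 + 3**(3/2)*2) = -42*(-1/42 + 12 + (3*sqrt(3))*2) = -42*(-1/42 + 12 + 6*sqrt(3)) = -42*(503/42 + 6*sqrt(3)) = -503 - 252*sqrt(3)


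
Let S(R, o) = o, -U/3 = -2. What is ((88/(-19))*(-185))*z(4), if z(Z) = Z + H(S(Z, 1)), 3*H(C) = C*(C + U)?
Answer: 16280/3 ≈ 5426.7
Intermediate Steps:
U = 6 (U = -3*(-2) = 6)
H(C) = C*(6 + C)/3 (H(C) = (C*(C + 6))/3 = (C*(6 + C))/3 = C*(6 + C)/3)
z(Z) = 7/3 + Z (z(Z) = Z + (⅓)*1*(6 + 1) = Z + (⅓)*1*7 = Z + 7/3 = 7/3 + Z)
((88/(-19))*(-185))*z(4) = ((88/(-19))*(-185))*(7/3 + 4) = ((88*(-1/19))*(-185))*(19/3) = -88/19*(-185)*(19/3) = (16280/19)*(19/3) = 16280/3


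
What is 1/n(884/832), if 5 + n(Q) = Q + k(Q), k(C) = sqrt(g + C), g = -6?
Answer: -1008/5233 - 64*I*sqrt(79)/5233 ≈ -0.19262 - 0.1087*I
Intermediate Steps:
k(C) = sqrt(-6 + C)
n(Q) = -5 + Q + sqrt(-6 + Q) (n(Q) = -5 + (Q + sqrt(-6 + Q)) = -5 + Q + sqrt(-6 + Q))
1/n(884/832) = 1/(-5 + 884/832 + sqrt(-6 + 884/832)) = 1/(-5 + 884*(1/832) + sqrt(-6 + 884*(1/832))) = 1/(-5 + 17/16 + sqrt(-6 + 17/16)) = 1/(-5 + 17/16 + sqrt(-79/16)) = 1/(-5 + 17/16 + I*sqrt(79)/4) = 1/(-63/16 + I*sqrt(79)/4)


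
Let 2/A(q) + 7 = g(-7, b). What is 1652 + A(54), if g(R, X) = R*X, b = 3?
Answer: 23127/14 ≈ 1651.9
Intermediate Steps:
A(q) = -1/14 (A(q) = 2/(-7 - 7*3) = 2/(-7 - 21) = 2/(-28) = 2*(-1/28) = -1/14)
1652 + A(54) = 1652 - 1/14 = 23127/14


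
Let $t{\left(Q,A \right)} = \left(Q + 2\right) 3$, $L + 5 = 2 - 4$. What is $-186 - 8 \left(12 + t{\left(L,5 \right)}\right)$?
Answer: $-162$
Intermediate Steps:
$L = -7$ ($L = -5 + \left(2 - 4\right) = -5 - 2 = -7$)
$t{\left(Q,A \right)} = 6 + 3 Q$ ($t{\left(Q,A \right)} = \left(2 + Q\right) 3 = 6 + 3 Q$)
$-186 - 8 \left(12 + t{\left(L,5 \right)}\right) = -186 - 8 \left(12 + \left(6 + 3 \left(-7\right)\right)\right) = -186 - 8 \left(12 + \left(6 - 21\right)\right) = -186 - 8 \left(12 - 15\right) = -186 - -24 = -186 + 24 = -162$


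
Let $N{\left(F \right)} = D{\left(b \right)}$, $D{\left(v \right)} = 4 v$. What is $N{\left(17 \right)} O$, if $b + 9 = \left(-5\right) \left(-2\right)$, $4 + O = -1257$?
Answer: $-5044$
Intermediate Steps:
$O = -1261$ ($O = -4 - 1257 = -1261$)
$b = 1$ ($b = -9 - -10 = -9 + 10 = 1$)
$N{\left(F \right)} = 4$ ($N{\left(F \right)} = 4 \cdot 1 = 4$)
$N{\left(17 \right)} O = 4 \left(-1261\right) = -5044$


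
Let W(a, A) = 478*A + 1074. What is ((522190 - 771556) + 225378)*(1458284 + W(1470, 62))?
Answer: -35717988072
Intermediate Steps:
W(a, A) = 1074 + 478*A
((522190 - 771556) + 225378)*(1458284 + W(1470, 62)) = ((522190 - 771556) + 225378)*(1458284 + (1074 + 478*62)) = (-249366 + 225378)*(1458284 + (1074 + 29636)) = -23988*(1458284 + 30710) = -23988*1488994 = -35717988072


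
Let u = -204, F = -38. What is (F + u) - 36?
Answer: -278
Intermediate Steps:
(F + u) - 36 = (-38 - 204) - 36 = -242 - 36 = -278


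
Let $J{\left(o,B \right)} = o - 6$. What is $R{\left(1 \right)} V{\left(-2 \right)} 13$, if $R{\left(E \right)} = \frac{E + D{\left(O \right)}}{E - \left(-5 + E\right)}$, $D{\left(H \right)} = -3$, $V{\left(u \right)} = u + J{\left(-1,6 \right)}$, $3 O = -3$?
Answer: $\frac{234}{5} \approx 46.8$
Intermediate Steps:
$O = -1$ ($O = \frac{1}{3} \left(-3\right) = -1$)
$J{\left(o,B \right)} = -6 + o$ ($J{\left(o,B \right)} = o - 6 = -6 + o$)
$V{\left(u \right)} = -7 + u$ ($V{\left(u \right)} = u - 7 = -7 + u$)
$R{\left(E \right)} = - \frac{3}{5} + \frac{E}{5}$ ($R{\left(E \right)} = \frac{E - 3}{E - \left(-5 + E\right)} = \frac{-3 + E}{5} = \left(-3 + E\right) \frac{1}{5} = - \frac{3}{5} + \frac{E}{5}$)
$R{\left(1 \right)} V{\left(-2 \right)} 13 = \left(- \frac{3}{5} + \frac{1}{5} \cdot 1\right) \left(-7 - 2\right) 13 = \left(- \frac{3}{5} + \frac{1}{5}\right) \left(-9\right) 13 = \left(- \frac{2}{5}\right) \left(-9\right) 13 = \frac{18}{5} \cdot 13 = \frac{234}{5}$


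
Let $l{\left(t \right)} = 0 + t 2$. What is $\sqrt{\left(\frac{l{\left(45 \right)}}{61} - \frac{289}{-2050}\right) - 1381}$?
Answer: $\frac{3 i \sqrt{95867176538}}{25010} \approx 37.14 i$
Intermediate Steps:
$l{\left(t \right)} = 2 t$ ($l{\left(t \right)} = 0 + 2 t = 2 t$)
$\sqrt{\left(\frac{l{\left(45 \right)}}{61} - \frac{289}{-2050}\right) - 1381} = \sqrt{\left(\frac{2 \cdot 45}{61} - \frac{289}{-2050}\right) - 1381} = \sqrt{\left(90 \cdot \frac{1}{61} - - \frac{289}{2050}\right) - 1381} = \sqrt{\left(\frac{90}{61} + \frac{289}{2050}\right) - 1381} = \sqrt{\frac{202129}{125050} - 1381} = \sqrt{- \frac{172491921}{125050}} = \frac{3 i \sqrt{95867176538}}{25010}$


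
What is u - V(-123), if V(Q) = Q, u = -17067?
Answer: -16944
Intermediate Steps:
u - V(-123) = -17067 - 1*(-123) = -17067 + 123 = -16944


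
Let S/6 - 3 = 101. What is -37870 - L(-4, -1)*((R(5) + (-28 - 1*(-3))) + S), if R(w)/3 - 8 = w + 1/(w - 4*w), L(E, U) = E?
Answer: -176594/5 ≈ -35319.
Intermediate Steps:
S = 624 (S = 18 + 6*101 = 18 + 606 = 624)
R(w) = 24 - 1/w + 3*w (R(w) = 24 + 3*(w + 1/(w - 4*w)) = 24 + 3*(w + 1/(-3*w)) = 24 + 3*(w - 1/(3*w)) = 24 + (-1/w + 3*w) = 24 - 1/w + 3*w)
-37870 - L(-4, -1)*((R(5) + (-28 - 1*(-3))) + S) = -37870 - (-4)*(((24 - 1/5 + 3*5) + (-28 - 1*(-3))) + 624) = -37870 - (-4)*(((24 - 1*1/5 + 15) + (-28 + 3)) + 624) = -37870 - (-4)*(((24 - 1/5 + 15) - 25) + 624) = -37870 - (-4)*((194/5 - 25) + 624) = -37870 - (-4)*(69/5 + 624) = -37870 - (-4)*3189/5 = -37870 - 1*(-12756/5) = -37870 + 12756/5 = -176594/5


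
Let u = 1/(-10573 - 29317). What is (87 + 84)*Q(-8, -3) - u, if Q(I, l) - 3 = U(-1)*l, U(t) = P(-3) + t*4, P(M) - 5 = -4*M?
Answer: -245562839/39890 ≈ -6156.0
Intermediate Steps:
P(M) = 5 - 4*M
U(t) = 17 + 4*t (U(t) = (5 - 4*(-3)) + t*4 = (5 + 12) + 4*t = 17 + 4*t)
Q(I, l) = 3 + 13*l (Q(I, l) = 3 + (17 + 4*(-1))*l = 3 + (17 - 4)*l = 3 + 13*l)
u = -1/39890 (u = 1/(-39890) = -1/39890 ≈ -2.5069e-5)
(87 + 84)*Q(-8, -3) - u = (87 + 84)*(3 + 13*(-3)) - 1*(-1/39890) = 171*(3 - 39) + 1/39890 = 171*(-36) + 1/39890 = -6156 + 1/39890 = -245562839/39890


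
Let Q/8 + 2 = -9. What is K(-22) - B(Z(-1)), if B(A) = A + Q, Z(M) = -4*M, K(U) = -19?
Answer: 65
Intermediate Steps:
Q = -88 (Q = -16 + 8*(-9) = -16 - 72 = -88)
B(A) = -88 + A (B(A) = A - 88 = -88 + A)
K(-22) - B(Z(-1)) = -19 - (-88 - 4*(-1)) = -19 - (-88 + 4) = -19 - 1*(-84) = -19 + 84 = 65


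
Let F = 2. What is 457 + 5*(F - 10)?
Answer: 417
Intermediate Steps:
457 + 5*(F - 10) = 457 + 5*(2 - 10) = 457 + 5*(-8) = 457 - 40 = 417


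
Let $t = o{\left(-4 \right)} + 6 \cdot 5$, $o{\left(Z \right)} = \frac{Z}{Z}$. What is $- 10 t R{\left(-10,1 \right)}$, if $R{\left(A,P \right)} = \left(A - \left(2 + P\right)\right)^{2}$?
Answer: $-52390$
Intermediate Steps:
$o{\left(Z \right)} = 1$
$t = 31$ ($t = 1 + 6 \cdot 5 = 1 + 30 = 31$)
$R{\left(A,P \right)} = \left(-2 + A - P\right)^{2}$
$- 10 t R{\left(-10,1 \right)} = \left(-10\right) 31 \left(2 + 1 - -10\right)^{2} = - 310 \left(2 + 1 + 10\right)^{2} = - 310 \cdot 13^{2} = \left(-310\right) 169 = -52390$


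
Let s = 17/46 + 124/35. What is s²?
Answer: 39677401/2592100 ≈ 15.307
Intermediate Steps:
s = 6299/1610 (s = 17*(1/46) + 124*(1/35) = 17/46 + 124/35 = 6299/1610 ≈ 3.9124)
s² = (6299/1610)² = 39677401/2592100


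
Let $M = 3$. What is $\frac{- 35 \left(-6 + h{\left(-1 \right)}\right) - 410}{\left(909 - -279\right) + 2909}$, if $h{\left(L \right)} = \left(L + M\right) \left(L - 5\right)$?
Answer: $\frac{220}{4097} \approx 0.053698$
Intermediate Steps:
$h{\left(L \right)} = \left(-5 + L\right) \left(3 + L\right)$ ($h{\left(L \right)} = \left(L + 3\right) \left(L - 5\right) = \left(3 + L\right) \left(-5 + L\right) = \left(-5 + L\right) \left(3 + L\right)$)
$\frac{- 35 \left(-6 + h{\left(-1 \right)}\right) - 410}{\left(909 - -279\right) + 2909} = \frac{- 35 \left(-6 - \left(13 - 1\right)\right) - 410}{\left(909 - -279\right) + 2909} = \frac{- 35 \left(-6 + \left(-15 + 1 + 2\right)\right) - 410}{\left(909 + 279\right) + 2909} = \frac{- 35 \left(-6 - 12\right) - 410}{1188 + 2909} = \frac{\left(-35\right) \left(-18\right) - 410}{4097} = \left(630 - 410\right) \frac{1}{4097} = 220 \cdot \frac{1}{4097} = \frac{220}{4097}$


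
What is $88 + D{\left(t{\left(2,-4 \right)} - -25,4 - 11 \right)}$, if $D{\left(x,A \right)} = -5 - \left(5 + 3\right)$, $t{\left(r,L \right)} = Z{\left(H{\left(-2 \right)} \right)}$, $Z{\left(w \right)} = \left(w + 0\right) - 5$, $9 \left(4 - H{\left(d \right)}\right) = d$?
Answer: $75$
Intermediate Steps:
$H{\left(d \right)} = 4 - \frac{d}{9}$
$Z{\left(w \right)} = -5 + w$ ($Z{\left(w \right)} = w - 5 = -5 + w$)
$t{\left(r,L \right)} = - \frac{7}{9}$ ($t{\left(r,L \right)} = -5 + \left(4 - - \frac{2}{9}\right) = -5 + \left(4 + \frac{2}{9}\right) = -5 + \frac{38}{9} = - \frac{7}{9}$)
$D{\left(x,A \right)} = -13$ ($D{\left(x,A \right)} = -5 - 8 = -13$)
$88 + D{\left(t{\left(2,-4 \right)} - -25,4 - 11 \right)} = 88 - 13 = 75$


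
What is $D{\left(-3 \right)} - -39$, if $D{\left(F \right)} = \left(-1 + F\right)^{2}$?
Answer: $55$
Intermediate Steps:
$D{\left(-3 \right)} - -39 = \left(-1 - 3\right)^{2} - -39 = \left(-4\right)^{2} + 39 = 16 + 39 = 55$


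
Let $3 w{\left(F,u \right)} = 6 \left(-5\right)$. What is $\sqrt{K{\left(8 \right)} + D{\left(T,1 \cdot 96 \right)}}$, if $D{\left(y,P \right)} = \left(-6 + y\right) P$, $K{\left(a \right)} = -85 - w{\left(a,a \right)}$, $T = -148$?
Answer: $3 i \sqrt{1651} \approx 121.9 i$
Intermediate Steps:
$w{\left(F,u \right)} = -10$ ($w{\left(F,u \right)} = \frac{6 \left(-5\right)}{3} = \frac{1}{3} \left(-30\right) = -10$)
$K{\left(a \right)} = -75$ ($K{\left(a \right)} = -85 - -10 = -85 + 10 = -75$)
$D{\left(y,P \right)} = P \left(-6 + y\right)$
$\sqrt{K{\left(8 \right)} + D{\left(T,1 \cdot 96 \right)}} = \sqrt{-75 + 1 \cdot 96 \left(-6 - 148\right)} = \sqrt{-75 + 96 \left(-154\right)} = \sqrt{-75 - 14784} = \sqrt{-14859} = 3 i \sqrt{1651}$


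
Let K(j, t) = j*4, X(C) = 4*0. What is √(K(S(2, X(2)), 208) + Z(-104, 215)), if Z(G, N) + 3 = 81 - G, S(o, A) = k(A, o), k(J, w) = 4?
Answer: 3*√22 ≈ 14.071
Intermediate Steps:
X(C) = 0
S(o, A) = 4
Z(G, N) = 78 - G (Z(G, N) = -3 + (81 - G) = 78 - G)
K(j, t) = 4*j
√(K(S(2, X(2)), 208) + Z(-104, 215)) = √(4*4 + (78 - 1*(-104))) = √(16 + (78 + 104)) = √(16 + 182) = √198 = 3*√22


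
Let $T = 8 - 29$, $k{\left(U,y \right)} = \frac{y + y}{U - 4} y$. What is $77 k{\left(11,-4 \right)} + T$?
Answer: $331$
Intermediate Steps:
$k{\left(U,y \right)} = \frac{2 y^{2}}{-4 + U}$ ($k{\left(U,y \right)} = \frac{2 y}{-4 + U} y = \frac{2 y^{2}}{-4 + U}$)
$T = -21$
$77 k{\left(11,-4 \right)} + T = 77 \frac{2 \left(-4\right)^{2}}{-4 + 11} - 21 = 77 \cdot 2 \cdot 16 \cdot \frac{1}{7} - 21 = 77 \cdot \frac{32}{7} - 21 = 352 - 21 = 331$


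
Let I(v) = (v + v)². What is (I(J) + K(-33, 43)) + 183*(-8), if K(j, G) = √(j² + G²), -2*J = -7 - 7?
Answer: -1268 + √2938 ≈ -1213.8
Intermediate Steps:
J = 7 (J = -(-7 - 7)/2 = -½*(-14) = 7)
K(j, G) = √(G² + j²)
I(v) = 4*v² (I(v) = (2*v)² = 4*v²)
(I(J) + K(-33, 43)) + 183*(-8) = (4*7² + √(43² + (-33)²)) + 183*(-8) = (4*49 + √(1849 + 1089)) - 1464 = (196 + √2938) - 1464 = -1268 + √2938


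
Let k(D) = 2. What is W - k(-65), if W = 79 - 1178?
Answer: -1101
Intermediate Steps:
W = -1099
W - k(-65) = -1099 - 1*2 = -1099 - 2 = -1101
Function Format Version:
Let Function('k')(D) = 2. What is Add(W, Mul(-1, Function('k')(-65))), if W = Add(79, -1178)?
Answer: -1101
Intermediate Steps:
W = -1099
Add(W, Mul(-1, Function('k')(-65))) = Add(-1099, Mul(-1, 2)) = Add(-1099, -2) = -1101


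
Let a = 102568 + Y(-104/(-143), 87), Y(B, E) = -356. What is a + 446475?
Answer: 548687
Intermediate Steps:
a = 102212 (a = 102568 - 356 = 102212)
a + 446475 = 102212 + 446475 = 548687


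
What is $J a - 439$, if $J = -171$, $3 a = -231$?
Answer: $12728$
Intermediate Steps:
$a = -77$ ($a = \frac{1}{3} \left(-231\right) = -77$)
$J a - 439 = \left(-171\right) \left(-77\right) - 439 = 13167 - 439 = 12728$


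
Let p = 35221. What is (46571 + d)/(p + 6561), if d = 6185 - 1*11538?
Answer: 20609/20891 ≈ 0.98650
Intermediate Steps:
d = -5353 (d = 6185 - 11538 = -5353)
(46571 + d)/(p + 6561) = (46571 - 5353)/(35221 + 6561) = 41218/41782 = 41218*(1/41782) = 20609/20891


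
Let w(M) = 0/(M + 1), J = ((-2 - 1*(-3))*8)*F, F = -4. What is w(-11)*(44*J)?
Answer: 0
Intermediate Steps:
J = -32 (J = ((-2 - 1*(-3))*8)*(-4) = ((-2 + 3)*8)*(-4) = (1*8)*(-4) = 8*(-4) = -32)
w(M) = 0 (w(M) = 0/(1 + M) = 0)
w(-11)*(44*J) = 0*(44*(-32)) = 0*(-1408) = 0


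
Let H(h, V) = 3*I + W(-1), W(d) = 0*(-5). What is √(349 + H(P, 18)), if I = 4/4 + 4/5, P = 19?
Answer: 2*√2215/5 ≈ 18.826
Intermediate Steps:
W(d) = 0
I = 9/5 (I = 4*(¼) + 4*(⅕) = 1 + ⅘ = 9/5 ≈ 1.8000)
H(h, V) = 27/5 (H(h, V) = 3*(9/5) + 0 = 27/5 + 0 = 27/5)
√(349 + H(P, 18)) = √(349 + 27/5) = √(1772/5) = 2*√2215/5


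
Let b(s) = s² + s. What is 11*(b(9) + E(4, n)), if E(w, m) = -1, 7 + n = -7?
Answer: 979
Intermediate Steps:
n = -14 (n = -7 - 7 = -14)
b(s) = s + s²
11*(b(9) + E(4, n)) = 11*(9*(1 + 9) - 1) = 11*(9*10 - 1) = 11*(90 - 1) = 11*89 = 979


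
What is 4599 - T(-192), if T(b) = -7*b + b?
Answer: 3447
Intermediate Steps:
T(b) = -6*b
4599 - T(-192) = 4599 - (-6)*(-192) = 4599 - 1*1152 = 4599 - 1152 = 3447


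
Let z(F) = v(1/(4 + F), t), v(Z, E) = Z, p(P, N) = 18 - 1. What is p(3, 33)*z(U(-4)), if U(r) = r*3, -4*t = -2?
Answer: -17/8 ≈ -2.1250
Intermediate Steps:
t = ½ (t = -¼*(-2) = ½ ≈ 0.50000)
p(P, N) = 17
U(r) = 3*r
z(F) = 1/(4 + F)
p(3, 33)*z(U(-4)) = 17/(4 + 3*(-4)) = 17/(4 - 12) = 17/(-8) = 17*(-⅛) = -17/8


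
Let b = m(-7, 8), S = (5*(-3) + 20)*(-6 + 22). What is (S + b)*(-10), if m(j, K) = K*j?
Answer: -240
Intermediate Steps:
S = 80 (S = (-15 + 20)*16 = 5*16 = 80)
b = -56 (b = 8*(-7) = -56)
(S + b)*(-10) = (80 - 56)*(-10) = 24*(-10) = -240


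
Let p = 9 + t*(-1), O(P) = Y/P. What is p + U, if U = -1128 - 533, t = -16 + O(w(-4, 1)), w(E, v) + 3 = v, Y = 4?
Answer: -1634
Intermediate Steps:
w(E, v) = -3 + v
O(P) = 4/P
t = -18 (t = -16 + 4/(-3 + 1) = -16 + 4/(-2) = -16 + 4*(-1/2) = -16 - 2 = -18)
p = 27 (p = 9 - 18*(-1) = 9 + 18 = 27)
U = -1661
p + U = 27 - 1661 = -1634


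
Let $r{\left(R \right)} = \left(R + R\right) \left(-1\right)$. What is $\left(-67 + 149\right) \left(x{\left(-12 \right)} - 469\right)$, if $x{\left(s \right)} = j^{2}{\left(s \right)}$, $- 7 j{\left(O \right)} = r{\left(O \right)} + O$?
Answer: $- \frac{1872634}{49} \approx -38217.0$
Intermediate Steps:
$r{\left(R \right)} = - 2 R$ ($r{\left(R \right)} = 2 R \left(-1\right) = - 2 R$)
$j{\left(O \right)} = \frac{O}{7}$ ($j{\left(O \right)} = - \frac{- 2 O + O}{7} = - \frac{\left(-1\right) O}{7} = \frac{O}{7}$)
$x{\left(s \right)} = \frac{s^{2}}{49}$ ($x{\left(s \right)} = \left(\frac{s}{7}\right)^{2} = \frac{s^{2}}{49}$)
$\left(-67 + 149\right) \left(x{\left(-12 \right)} - 469\right) = \left(-67 + 149\right) \left(\frac{\left(-12\right)^{2}}{49} - 469\right) = 82 \left(\frac{1}{49} \cdot 144 - 469\right) = 82 \left(\frac{144}{49} - 469\right) = 82 \left(- \frac{22837}{49}\right) = - \frac{1872634}{49}$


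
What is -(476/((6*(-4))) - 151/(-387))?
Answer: 15049/774 ≈ 19.443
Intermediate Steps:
-(476/((6*(-4))) - 151/(-387)) = -(476/(-24) - 151*(-1/387)) = -(476*(-1/24) + 151/387) = -(-119/6 + 151/387) = -1*(-15049/774) = 15049/774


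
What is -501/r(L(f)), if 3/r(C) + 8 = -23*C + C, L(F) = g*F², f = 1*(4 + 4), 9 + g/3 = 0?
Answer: -6347336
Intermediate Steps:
g = -27 (g = -27 + 3*0 = -27 + 0 = -27)
f = 8 (f = 1*8 = 8)
L(F) = -27*F²
r(C) = 3/(-8 - 22*C) (r(C) = 3/(-8 + (-23*C + C)) = 3/(-8 - 22*C))
-501/r(L(f)) = -501/((-3/(8 + 22*(-27*8²)))) = -501/((-3/(8 + 22*(-27*64)))) = -501/((-3/(8 + 22*(-1728)))) = -501/((-3/(8 - 38016))) = -501/((-3/(-38008))) = -501/((-3*(-1/38008))) = -501/3/38008 = -501*38008/3 = -6347336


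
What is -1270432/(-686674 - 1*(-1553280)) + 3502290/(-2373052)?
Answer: -137497880141/46738661398 ≈ -2.9418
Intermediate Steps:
-1270432/(-686674 - 1*(-1553280)) + 3502290/(-2373052) = -1270432/(-686674 + 1553280) + 3502290*(-1/2373052) = -1270432/866606 - 159195/107866 = -1270432*1/866606 - 159195/107866 = -635216/433303 - 159195/107866 = -137497880141/46738661398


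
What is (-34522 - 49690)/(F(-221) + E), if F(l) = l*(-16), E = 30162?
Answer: -42106/16849 ≈ -2.4990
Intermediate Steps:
F(l) = -16*l
(-34522 - 49690)/(F(-221) + E) = (-34522 - 49690)/(-16*(-221) + 30162) = -84212/(3536 + 30162) = -84212/33698 = -84212*1/33698 = -42106/16849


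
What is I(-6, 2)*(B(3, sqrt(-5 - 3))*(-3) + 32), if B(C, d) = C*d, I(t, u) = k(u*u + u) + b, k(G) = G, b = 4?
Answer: 320 - 180*I*sqrt(2) ≈ 320.0 - 254.56*I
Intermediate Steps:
I(t, u) = 4 + u + u**2 (I(t, u) = (u*u + u) + 4 = (u**2 + u) + 4 = (u + u**2) + 4 = 4 + u + u**2)
I(-6, 2)*(B(3, sqrt(-5 - 3))*(-3) + 32) = (4 + 2*(1 + 2))*((3*sqrt(-5 - 3))*(-3) + 32) = (4 + 2*3)*((3*sqrt(-8))*(-3) + 32) = (4 + 6)*((3*(2*I*sqrt(2)))*(-3) + 32) = 10*((6*I*sqrt(2))*(-3) + 32) = 10*(-18*I*sqrt(2) + 32) = 10*(32 - 18*I*sqrt(2)) = 320 - 180*I*sqrt(2)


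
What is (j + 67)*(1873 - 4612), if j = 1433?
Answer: -4108500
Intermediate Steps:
(j + 67)*(1873 - 4612) = (1433 + 67)*(1873 - 4612) = 1500*(-2739) = -4108500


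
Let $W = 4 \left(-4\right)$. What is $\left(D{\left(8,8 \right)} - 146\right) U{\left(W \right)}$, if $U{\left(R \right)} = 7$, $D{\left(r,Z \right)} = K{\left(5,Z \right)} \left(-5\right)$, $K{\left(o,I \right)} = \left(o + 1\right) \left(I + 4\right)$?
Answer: $-3542$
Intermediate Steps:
$K{\left(o,I \right)} = \left(1 + o\right) \left(4 + I\right)$
$D{\left(r,Z \right)} = -120 - 30 Z$ ($D{\left(r,Z \right)} = \left(4 + Z + 4 \cdot 5 + Z 5\right) \left(-5\right) = \left(4 + Z + 20 + 5 Z\right) \left(-5\right) = \left(24 + 6 Z\right) \left(-5\right) = -120 - 30 Z$)
$W = -16$
$\left(D{\left(8,8 \right)} - 146\right) U{\left(W \right)} = \left(\left(-120 - 240\right) - 146\right) 7 = \left(-360 - 146\right) 7 = \left(-506\right) 7 = -3542$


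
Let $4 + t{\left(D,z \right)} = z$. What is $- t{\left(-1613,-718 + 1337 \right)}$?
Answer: $-615$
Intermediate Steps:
$t{\left(D,z \right)} = -4 + z$
$- t{\left(-1613,-718 + 1337 \right)} = - (-4 + \left(-718 + 1337\right)) = - (-4 + 619) = \left(-1\right) 615 = -615$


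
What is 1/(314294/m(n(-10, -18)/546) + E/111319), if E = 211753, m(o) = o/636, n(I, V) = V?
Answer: -111319/674967154707759 ≈ -1.6492e-10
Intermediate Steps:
m(o) = o/636 (m(o) = o*(1/636) = o/636)
1/(314294/m(n(-10, -18)/546) + E/111319) = 1/(314294/(((-18/546)/636)) + 211753/111319) = 1/(314294/(((-18*1/546)/636)) + 211753*(1/111319)) = 1/(314294/(((1/636)*(-3/91))) + 211753/111319) = 1/(314294/(-1/19292) + 211753/111319) = 1/(314294*(-19292) + 211753/111319) = 1/(-6063359848 + 211753/111319) = 1/(-674967154707759/111319) = -111319/674967154707759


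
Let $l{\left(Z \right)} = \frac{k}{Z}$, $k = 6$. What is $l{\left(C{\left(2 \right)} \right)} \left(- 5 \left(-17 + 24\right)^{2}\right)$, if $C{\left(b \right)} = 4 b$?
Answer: $- \frac{735}{4} \approx -183.75$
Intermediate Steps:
$l{\left(Z \right)} = \frac{6}{Z}$
$l{\left(C{\left(2 \right)} \right)} \left(- 5 \left(-17 + 24\right)^{2}\right) = \frac{6}{4 \cdot 2} \left(- 5 \left(-17 + 24\right)^{2}\right) = \frac{6}{8} \left(- 5 \cdot 7^{2}\right) = 6 \cdot \frac{1}{8} \left(\left(-5\right) 49\right) = \frac{3}{4} \left(-245\right) = - \frac{735}{4}$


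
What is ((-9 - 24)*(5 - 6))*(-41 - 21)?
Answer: -2046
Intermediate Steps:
((-9 - 24)*(5 - 6))*(-41 - 21) = -33*(-1)*(-62) = 33*(-62) = -2046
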